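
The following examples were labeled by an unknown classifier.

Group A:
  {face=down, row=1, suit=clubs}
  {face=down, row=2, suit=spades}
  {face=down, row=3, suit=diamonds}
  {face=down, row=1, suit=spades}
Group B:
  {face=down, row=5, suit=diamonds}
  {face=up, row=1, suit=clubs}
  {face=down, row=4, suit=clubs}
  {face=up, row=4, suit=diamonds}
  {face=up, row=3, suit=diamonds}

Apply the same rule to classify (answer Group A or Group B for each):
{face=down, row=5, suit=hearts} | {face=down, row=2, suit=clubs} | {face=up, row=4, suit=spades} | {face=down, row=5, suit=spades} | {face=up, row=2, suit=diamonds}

The rule appears to be: face is down AND row ≤ 3.
{face=down, row=5, suit=hearts} → face is down, row = 5 → Group B. {face=down, row=2, suit=clubs} → face is down, row = 2 → Group A. {face=up, row=4, suit=spades} → face is up, row = 4 → Group B. {face=down, row=5, suit=spades} → face is down, row = 5 → Group B. {face=up, row=2, suit=diamonds} → face is up, row = 2 → Group B.

Group B, Group A, Group B, Group B, Group B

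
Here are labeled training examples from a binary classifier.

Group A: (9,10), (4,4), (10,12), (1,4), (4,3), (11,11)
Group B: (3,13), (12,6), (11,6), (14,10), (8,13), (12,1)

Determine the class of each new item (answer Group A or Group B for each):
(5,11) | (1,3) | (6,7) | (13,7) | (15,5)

Group B, Group A, Group A, Group B, Group B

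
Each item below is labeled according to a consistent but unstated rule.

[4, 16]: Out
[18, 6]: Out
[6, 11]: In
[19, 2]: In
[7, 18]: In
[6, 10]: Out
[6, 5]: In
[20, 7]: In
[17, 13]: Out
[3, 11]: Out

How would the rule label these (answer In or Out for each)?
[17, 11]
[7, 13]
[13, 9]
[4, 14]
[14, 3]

The rule appears to be: sum is odd.
[17, 11] → 17+11 = 28 → Out.
[7, 13] → 7+13 = 20 → Out.
[13, 9] → 13+9 = 22 → Out.
[4, 14] → 4+14 = 18 → Out.
[14, 3] → 14+3 = 17 → In.

Out, Out, Out, Out, In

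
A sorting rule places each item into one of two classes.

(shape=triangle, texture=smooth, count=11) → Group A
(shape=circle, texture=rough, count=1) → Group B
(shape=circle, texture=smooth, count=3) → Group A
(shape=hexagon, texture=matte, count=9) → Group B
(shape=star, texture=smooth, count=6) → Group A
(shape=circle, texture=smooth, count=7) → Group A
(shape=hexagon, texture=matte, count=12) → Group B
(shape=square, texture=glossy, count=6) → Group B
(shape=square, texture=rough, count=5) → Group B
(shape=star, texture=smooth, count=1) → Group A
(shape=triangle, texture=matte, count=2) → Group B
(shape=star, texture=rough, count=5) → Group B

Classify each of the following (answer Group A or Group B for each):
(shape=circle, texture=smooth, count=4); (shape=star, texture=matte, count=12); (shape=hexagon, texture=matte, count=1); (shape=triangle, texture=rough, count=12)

Group A, Group B, Group B, Group B

The common property of the 'Group A' items is: texture is smooth. No 'Group B' item has it.
Group A: (shape=circle, texture=smooth, count=4), since texture is smooth. Group B: (shape=star, texture=matte, count=12), since texture is matte. Group B: (shape=hexagon, texture=matte, count=1), since texture is matte. Group B: (shape=triangle, texture=rough, count=12), since texture is rough.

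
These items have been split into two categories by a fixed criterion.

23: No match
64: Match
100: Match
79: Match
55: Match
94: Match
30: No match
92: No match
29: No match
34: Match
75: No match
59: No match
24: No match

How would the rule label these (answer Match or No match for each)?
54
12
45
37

The distinguishing property — ≡ 1 (mod 3) — holds for all the 'Match' cases and none of the 'No match' cases.
54 → 54 mod 3 = 0 → No match.
12 → 12 mod 3 = 0 → No match.
45 → 45 mod 3 = 0 → No match.
37 → 37 mod 3 = 1 → Match.

No match, No match, No match, Match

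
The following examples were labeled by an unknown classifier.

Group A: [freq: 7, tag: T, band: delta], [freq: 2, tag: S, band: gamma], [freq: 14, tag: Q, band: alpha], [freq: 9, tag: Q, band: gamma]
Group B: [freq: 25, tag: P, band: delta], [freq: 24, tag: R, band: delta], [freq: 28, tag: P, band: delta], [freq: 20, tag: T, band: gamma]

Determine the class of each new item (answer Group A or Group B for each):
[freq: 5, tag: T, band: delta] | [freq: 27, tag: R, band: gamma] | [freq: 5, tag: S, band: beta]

The common property of the 'Group A' items is: freq ≤ 14. No 'Group B' item has it.

Group A, Group B, Group A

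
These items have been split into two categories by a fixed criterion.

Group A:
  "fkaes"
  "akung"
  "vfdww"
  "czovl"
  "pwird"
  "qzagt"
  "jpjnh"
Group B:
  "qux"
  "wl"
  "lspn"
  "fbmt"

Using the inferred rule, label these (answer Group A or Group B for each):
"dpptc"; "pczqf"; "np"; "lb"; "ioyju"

One predicate separates the groups cleanly: length 5.
Group A: "dpptc", since length 5. Group A: "pczqf", since length 5. Group B: "np", since length 2. Group B: "lb", since length 2. Group A: "ioyju", since length 5.

Group A, Group A, Group B, Group B, Group A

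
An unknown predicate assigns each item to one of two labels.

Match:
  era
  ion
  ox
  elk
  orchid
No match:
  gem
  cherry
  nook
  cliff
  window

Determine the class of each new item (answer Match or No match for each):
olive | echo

The simplest hypothesis consistent with all the labels is: starts with a vowel.
olive: starts with 'o', satisfies this → Match.
echo: starts with 'e', satisfies this → Match.

Match, Match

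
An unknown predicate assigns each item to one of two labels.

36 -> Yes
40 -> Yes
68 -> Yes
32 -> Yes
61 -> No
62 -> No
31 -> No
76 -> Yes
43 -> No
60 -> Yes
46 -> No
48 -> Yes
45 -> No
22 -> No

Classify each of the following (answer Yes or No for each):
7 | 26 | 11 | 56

The pattern is that an item is 'Yes' exactly when: multiple of 4.
7 → 7 = 4·1 + 3 → No. 26 → 26 = 4·6 + 2 → No. 11 → 11 = 4·2 + 3 → No. 56 → 56 = 4·14 → Yes.

No, No, No, Yes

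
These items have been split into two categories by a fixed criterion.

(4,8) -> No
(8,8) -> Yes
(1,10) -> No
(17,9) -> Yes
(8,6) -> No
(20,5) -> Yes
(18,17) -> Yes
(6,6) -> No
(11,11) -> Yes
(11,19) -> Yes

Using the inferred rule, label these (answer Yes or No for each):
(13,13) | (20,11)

Yes, Yes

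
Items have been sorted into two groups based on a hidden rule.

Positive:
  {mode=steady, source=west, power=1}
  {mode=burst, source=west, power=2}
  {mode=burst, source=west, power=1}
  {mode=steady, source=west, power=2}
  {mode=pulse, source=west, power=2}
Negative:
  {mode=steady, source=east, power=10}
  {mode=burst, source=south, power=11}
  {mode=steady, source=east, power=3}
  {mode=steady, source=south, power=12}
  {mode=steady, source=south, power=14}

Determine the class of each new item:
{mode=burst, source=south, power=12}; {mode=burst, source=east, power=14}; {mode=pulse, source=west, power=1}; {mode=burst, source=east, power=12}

Negative, Negative, Positive, Negative

A rule that fits every label: source is west — true of each 'Positive' example, false of each 'Negative' one.
{mode=burst, source=south, power=12} → source is south → Negative. {mode=burst, source=east, power=14} → source is east → Negative. {mode=pulse, source=west, power=1} → source is west → Positive. {mode=burst, source=east, power=12} → source is east → Negative.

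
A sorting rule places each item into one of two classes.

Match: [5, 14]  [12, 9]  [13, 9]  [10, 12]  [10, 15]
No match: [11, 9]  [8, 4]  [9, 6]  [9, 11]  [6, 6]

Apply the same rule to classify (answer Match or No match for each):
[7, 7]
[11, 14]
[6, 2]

No match, Match, No match

The distinguishing property — max ≥ 12 — holds for all the 'Match' cases and none of the 'No match' cases.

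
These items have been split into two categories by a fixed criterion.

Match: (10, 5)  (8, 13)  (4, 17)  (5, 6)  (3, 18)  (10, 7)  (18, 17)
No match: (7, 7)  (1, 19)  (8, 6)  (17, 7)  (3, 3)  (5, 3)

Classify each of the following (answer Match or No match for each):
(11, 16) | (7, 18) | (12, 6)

The classifier is using: sum is odd.
(11, 16) → 11+16 = 27 → Match. (7, 18) → 7+18 = 25 → Match. (12, 6) → 12+6 = 18 → No match.

Match, Match, No match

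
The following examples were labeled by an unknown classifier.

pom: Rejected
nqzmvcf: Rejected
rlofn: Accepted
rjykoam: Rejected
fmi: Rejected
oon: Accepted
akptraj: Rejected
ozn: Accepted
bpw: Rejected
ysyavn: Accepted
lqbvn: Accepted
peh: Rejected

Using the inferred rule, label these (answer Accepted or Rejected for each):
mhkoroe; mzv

The simplest hypothesis consistent with all the labels is: ends with 'n'.
mhkoroe — ends with 'e', hence Rejected. mzv — ends with 'v', hence Rejected.

Rejected, Rejected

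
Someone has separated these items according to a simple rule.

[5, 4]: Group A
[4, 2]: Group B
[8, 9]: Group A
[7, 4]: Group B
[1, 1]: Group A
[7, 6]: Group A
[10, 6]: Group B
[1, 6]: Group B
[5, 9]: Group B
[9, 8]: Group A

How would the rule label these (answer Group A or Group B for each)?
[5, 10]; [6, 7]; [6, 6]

Group B, Group A, Group A

All 'Group A' examples share one property — |first − second| ≤ 1 — and every 'Group B' example lacks it.
Group B: [5, 10], since |5−10| = 5.
Group A: [6, 7], since |6−7| = 1.
Group A: [6, 6], since |6−6| = 0.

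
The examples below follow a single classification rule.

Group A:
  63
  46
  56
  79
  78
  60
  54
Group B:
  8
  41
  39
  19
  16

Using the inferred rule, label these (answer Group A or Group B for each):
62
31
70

Every 'Group A' example satisfies: at least 46. None of the 'Group B' examples do.
62: 62 ≥ 46 — qualifies, so Group A. 31: 31 < 46 — does not pass, so Group B. 70: 70 ≥ 46 — qualifies, so Group A.

Group A, Group B, Group A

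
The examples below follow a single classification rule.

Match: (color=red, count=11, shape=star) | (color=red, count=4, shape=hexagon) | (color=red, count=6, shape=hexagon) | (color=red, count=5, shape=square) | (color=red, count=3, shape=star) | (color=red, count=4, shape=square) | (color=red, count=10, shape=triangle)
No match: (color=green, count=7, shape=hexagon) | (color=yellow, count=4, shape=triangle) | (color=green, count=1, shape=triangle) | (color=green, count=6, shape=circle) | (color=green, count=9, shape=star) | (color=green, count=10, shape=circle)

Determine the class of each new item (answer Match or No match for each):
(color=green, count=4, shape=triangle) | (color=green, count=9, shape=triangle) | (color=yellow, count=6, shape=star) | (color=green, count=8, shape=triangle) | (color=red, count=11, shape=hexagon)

All 'Match' examples share one property — color is red — and every 'No match' example lacks it.
(color=green, count=4, shape=triangle): color is green, doesn't qualify → No match.
(color=green, count=9, shape=triangle): color is green, doesn't qualify → No match.
(color=yellow, count=6, shape=star): color is yellow, doesn't qualify → No match.
(color=green, count=8, shape=triangle): color is green, doesn't qualify → No match.
(color=red, count=11, shape=hexagon): color is red, satisfies this → Match.

No match, No match, No match, No match, Match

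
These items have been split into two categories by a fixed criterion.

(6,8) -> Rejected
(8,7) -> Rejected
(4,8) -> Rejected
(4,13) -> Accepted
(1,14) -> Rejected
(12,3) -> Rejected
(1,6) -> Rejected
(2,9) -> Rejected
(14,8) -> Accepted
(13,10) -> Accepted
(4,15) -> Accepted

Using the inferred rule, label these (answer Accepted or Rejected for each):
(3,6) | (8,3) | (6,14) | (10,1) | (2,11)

Rejected, Rejected, Accepted, Rejected, Rejected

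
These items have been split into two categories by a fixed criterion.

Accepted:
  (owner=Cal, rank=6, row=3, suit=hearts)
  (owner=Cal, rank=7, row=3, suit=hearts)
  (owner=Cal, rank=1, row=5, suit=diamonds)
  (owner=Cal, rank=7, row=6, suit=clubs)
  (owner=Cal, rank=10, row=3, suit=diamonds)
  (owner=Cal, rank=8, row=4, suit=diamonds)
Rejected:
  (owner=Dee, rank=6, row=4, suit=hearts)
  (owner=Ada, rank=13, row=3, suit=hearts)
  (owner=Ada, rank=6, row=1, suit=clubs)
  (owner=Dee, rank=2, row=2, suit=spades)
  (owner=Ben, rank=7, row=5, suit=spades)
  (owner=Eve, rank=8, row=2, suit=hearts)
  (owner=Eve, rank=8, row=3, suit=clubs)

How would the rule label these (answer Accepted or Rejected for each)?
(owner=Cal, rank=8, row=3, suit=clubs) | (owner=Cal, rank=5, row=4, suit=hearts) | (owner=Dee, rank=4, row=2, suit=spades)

A rule that fits every label: owner is Cal — true of each 'Accepted' example, false of each 'Rejected' one.

Accepted, Accepted, Rejected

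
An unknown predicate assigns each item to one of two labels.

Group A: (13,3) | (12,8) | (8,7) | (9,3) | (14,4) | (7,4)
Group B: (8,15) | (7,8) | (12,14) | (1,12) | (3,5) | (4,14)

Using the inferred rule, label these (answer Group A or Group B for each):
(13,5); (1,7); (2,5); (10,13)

Group A, Group B, Group B, Group B

Every 'Group A' example satisfies: first > second. None of the 'Group B' examples do.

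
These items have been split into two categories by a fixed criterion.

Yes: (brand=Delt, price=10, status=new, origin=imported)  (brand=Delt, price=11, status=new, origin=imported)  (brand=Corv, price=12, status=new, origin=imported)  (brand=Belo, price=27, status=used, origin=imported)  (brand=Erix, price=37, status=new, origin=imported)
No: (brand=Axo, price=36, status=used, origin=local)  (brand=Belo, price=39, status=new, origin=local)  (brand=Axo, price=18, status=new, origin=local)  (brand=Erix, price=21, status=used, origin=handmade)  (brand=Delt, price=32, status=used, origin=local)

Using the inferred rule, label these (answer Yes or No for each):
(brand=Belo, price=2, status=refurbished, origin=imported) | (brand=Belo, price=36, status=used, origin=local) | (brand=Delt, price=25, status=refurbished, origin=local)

Yes, No, No

The distinguishing property — origin is imported — holds for all the 'Yes' cases and none of the 'No' cases.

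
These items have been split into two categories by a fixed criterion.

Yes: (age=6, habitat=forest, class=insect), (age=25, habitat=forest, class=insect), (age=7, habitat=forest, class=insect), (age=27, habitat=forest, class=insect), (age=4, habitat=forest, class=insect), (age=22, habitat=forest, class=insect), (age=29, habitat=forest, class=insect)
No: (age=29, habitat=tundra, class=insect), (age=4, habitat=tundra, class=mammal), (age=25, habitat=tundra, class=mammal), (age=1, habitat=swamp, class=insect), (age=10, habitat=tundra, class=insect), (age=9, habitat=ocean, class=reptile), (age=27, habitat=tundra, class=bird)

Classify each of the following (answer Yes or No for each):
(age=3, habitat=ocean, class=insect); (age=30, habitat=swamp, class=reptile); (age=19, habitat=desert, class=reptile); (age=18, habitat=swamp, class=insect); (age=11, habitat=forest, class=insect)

No, No, No, No, Yes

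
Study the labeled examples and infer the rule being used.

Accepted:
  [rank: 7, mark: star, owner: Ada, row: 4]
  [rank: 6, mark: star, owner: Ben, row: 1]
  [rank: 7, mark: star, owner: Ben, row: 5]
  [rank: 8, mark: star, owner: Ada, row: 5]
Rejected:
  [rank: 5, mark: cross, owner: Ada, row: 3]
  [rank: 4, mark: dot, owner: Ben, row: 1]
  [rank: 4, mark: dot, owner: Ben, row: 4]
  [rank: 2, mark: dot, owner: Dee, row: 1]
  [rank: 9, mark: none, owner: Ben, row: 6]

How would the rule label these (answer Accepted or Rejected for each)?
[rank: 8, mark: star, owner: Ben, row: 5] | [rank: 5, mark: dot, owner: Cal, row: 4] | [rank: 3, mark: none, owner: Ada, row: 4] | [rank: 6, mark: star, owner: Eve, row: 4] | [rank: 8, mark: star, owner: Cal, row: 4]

One predicate separates the groups cleanly: mark is star.

Accepted, Rejected, Rejected, Accepted, Accepted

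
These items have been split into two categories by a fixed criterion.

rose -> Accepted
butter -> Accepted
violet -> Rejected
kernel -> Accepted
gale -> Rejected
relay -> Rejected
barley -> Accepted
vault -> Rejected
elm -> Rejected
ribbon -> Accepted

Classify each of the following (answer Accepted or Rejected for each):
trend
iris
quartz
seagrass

Rejected, Accepted, Accepted, Accepted

The classifier is using: even length AND contains 'r'.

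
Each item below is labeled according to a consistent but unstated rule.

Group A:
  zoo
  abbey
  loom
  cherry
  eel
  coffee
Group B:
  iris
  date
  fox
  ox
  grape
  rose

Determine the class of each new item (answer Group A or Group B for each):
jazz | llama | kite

Group A, Group A, Group B

Checking candidate rules against both groups, what survives is: has a double letter.
jazz — 'zz' doubled, hence Group A.
llama — 'll' doubled, hence Group A.
kite — no doubled letter, hence Group B.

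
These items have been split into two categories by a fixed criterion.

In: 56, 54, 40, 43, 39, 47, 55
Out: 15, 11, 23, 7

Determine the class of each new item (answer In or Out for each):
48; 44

In, In

A rule that fits every label: at least 39 — true of each 'In' example, false of each 'Out' one.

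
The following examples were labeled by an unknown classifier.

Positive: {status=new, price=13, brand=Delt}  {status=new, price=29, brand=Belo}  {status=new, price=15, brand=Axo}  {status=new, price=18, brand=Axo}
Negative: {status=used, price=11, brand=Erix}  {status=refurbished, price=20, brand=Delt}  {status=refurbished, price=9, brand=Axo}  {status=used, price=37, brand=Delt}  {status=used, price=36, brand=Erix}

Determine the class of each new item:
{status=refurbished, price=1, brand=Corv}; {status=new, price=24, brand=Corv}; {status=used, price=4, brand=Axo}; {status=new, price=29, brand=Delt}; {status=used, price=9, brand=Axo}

Negative, Positive, Negative, Positive, Negative

The rule appears to be: status is new.
{status=refurbished, price=1, brand=Corv}: Negative (status is refurbished).
{status=new, price=24, brand=Corv}: Positive (status is new).
{status=used, price=4, brand=Axo}: Negative (status is used).
{status=new, price=29, brand=Delt}: Positive (status is new).
{status=used, price=9, brand=Axo}: Negative (status is used).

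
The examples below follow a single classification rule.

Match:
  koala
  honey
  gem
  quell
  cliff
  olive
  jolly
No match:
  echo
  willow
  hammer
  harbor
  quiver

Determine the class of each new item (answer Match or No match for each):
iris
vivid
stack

No match, Match, Match

One predicate separates the groups cleanly: odd length.
No match: iris, since length 4.
Match: vivid, since length 5.
Match: stack, since length 5.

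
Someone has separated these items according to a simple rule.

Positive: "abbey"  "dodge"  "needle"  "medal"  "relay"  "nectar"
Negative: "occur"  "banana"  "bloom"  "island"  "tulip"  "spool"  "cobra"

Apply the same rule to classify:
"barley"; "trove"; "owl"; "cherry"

Positive, Positive, Negative, Positive

Looking at the examples, the only property every 'Positive' case has and every 'Negative' case lacks is: contains 'e'.
"barley": has 'e' — meets the rule, so Positive. "trove": has 'e' — meets the rule, so Positive. "owl": no 'e' — does not satisfy this, so Negative. "cherry": has 'e' — meets the rule, so Positive.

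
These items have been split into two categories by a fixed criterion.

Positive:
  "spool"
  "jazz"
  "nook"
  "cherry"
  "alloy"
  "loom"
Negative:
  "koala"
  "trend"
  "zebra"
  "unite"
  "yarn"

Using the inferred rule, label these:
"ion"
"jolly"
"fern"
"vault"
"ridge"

Negative, Positive, Negative, Negative, Negative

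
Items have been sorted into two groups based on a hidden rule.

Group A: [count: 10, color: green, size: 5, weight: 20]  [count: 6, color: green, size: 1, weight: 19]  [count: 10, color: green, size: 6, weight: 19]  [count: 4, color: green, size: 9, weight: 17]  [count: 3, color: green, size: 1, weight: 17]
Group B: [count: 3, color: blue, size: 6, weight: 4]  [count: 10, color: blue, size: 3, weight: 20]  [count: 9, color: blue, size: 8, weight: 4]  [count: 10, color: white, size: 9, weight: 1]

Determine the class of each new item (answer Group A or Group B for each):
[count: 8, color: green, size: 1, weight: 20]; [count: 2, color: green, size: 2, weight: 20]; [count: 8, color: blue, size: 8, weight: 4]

Group A, Group A, Group B

The simplest hypothesis consistent with all the labels is: color is green.
[count: 8, color: green, size: 1, weight: 20] — color is green, hence Group A.
[count: 2, color: green, size: 2, weight: 20] — color is green, hence Group A.
[count: 8, color: blue, size: 8, weight: 4] — color is blue, hence Group B.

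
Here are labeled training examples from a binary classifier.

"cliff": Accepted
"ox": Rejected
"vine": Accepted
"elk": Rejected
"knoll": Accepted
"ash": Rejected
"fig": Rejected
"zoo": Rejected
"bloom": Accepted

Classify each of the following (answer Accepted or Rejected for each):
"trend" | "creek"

The simplest hypothesis consistent with all the labels is: length ≥ 4.
"trend": length 5 — satisfies this, so Accepted.
"creek": length 5 — satisfies this, so Accepted.

Accepted, Accepted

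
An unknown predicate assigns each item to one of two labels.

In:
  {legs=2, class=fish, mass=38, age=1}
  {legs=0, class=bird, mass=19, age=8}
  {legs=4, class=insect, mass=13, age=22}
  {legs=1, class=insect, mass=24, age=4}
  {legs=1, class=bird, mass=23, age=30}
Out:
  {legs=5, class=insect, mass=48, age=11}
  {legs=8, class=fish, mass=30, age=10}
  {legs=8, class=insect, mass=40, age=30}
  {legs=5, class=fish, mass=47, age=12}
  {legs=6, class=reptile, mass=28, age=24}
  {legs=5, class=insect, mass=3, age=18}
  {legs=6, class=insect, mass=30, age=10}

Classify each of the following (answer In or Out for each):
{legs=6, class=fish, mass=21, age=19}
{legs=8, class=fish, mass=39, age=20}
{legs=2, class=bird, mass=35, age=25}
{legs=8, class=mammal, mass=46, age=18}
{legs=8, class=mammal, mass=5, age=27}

Out, Out, In, Out, Out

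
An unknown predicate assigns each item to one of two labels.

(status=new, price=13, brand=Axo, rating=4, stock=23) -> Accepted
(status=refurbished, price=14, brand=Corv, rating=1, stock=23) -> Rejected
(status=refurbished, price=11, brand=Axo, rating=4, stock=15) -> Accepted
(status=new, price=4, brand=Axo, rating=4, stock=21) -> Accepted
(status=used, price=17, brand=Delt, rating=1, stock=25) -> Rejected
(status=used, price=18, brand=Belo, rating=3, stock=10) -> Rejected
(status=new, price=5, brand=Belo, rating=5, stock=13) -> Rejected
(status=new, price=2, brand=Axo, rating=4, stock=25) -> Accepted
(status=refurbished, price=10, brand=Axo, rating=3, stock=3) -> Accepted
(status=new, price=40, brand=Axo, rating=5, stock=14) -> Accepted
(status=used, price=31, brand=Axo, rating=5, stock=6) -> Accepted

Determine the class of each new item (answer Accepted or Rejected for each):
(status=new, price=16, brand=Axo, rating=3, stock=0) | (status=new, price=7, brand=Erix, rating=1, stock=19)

Accepted, Rejected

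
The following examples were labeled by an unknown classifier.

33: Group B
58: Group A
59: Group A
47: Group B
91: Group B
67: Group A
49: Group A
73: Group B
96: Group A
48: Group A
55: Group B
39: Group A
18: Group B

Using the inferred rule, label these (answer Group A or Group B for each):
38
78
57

One predicate separates the groups cleanly: digit sum ≥ 12.
38: digit sum 3+8 = 11, fails the rule → Group B.
78: digit sum 7+8 = 15, checks out → Group A.
57: digit sum 5+7 = 12, checks out → Group A.

Group B, Group A, Group A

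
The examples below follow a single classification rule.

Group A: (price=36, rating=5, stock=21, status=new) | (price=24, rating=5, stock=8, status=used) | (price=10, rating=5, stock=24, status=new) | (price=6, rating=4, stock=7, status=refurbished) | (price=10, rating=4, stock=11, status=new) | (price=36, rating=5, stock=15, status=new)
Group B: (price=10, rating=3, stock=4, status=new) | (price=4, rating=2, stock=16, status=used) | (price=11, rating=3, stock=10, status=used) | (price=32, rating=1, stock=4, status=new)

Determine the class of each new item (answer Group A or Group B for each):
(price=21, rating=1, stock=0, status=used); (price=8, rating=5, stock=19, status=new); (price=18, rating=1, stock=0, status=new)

Group B, Group A, Group B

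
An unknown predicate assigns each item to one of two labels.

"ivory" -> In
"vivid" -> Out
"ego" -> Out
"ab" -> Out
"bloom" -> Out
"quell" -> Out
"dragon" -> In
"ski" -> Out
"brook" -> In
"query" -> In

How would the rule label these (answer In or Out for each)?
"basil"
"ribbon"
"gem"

One predicate separates the groups cleanly: contains 'r'.

Out, In, Out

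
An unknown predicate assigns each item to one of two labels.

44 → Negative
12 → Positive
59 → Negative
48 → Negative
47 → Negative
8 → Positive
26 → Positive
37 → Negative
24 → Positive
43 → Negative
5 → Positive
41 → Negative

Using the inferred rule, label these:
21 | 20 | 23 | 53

Positive, Positive, Positive, Negative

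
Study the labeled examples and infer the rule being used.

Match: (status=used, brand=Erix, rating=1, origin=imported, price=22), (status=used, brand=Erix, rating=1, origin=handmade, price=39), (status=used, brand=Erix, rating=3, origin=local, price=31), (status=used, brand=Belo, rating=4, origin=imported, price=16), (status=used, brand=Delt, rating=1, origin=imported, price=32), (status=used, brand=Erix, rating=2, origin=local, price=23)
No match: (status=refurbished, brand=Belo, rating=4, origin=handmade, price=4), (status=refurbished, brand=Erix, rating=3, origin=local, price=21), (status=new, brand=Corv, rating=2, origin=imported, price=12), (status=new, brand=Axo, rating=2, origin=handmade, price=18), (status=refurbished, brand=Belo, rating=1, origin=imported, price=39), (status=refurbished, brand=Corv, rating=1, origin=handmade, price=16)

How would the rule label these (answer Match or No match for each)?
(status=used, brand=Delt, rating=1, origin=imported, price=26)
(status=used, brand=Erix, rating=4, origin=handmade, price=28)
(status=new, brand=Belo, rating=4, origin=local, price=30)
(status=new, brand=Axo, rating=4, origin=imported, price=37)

The classifier is using: status is used.

Match, Match, No match, No match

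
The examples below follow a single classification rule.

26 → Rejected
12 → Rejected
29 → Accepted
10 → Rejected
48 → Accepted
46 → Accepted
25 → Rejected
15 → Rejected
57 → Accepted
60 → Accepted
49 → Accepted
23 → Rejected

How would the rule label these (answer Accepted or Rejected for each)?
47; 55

The simplest hypothesis consistent with all the labels is: at least 29.

Accepted, Accepted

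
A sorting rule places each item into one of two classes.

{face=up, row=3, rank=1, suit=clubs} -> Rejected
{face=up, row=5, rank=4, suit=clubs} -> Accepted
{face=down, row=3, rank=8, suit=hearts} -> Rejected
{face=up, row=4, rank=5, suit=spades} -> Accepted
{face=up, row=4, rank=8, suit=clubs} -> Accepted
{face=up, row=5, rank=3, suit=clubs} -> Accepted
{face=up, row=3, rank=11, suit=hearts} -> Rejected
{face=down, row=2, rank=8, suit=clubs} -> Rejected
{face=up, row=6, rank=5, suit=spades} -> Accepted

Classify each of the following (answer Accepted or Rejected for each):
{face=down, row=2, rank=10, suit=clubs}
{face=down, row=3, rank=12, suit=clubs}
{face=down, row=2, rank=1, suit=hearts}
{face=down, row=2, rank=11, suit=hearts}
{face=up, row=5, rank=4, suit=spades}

A rule that fits every label: row ≥ 4 — true of each 'Accepted' example, false of each 'Rejected' one.
{face=down, row=2, rank=10, suit=clubs}: Rejected (row = 2). {face=down, row=3, rank=12, suit=clubs}: Rejected (row = 3). {face=down, row=2, rank=1, suit=hearts}: Rejected (row = 2). {face=down, row=2, rank=11, suit=hearts}: Rejected (row = 2). {face=up, row=5, rank=4, suit=spades}: Accepted (row = 5).

Rejected, Rejected, Rejected, Rejected, Accepted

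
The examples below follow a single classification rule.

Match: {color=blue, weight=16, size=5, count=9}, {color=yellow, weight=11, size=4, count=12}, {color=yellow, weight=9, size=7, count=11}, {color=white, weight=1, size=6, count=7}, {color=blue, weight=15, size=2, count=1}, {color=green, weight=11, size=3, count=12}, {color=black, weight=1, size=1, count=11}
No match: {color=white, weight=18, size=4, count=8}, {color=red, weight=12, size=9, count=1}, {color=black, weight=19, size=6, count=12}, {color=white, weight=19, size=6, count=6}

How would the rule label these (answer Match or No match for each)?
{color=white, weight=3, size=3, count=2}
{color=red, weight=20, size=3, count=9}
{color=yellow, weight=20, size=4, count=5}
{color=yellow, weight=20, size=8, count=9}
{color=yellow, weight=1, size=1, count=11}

Match, No match, No match, No match, Match

The pattern is that an item is 'Match' exactly when: size ≤ 7 AND weight ≤ 16.
{color=white, weight=3, size=3, count=2}: size = 3, weight = 3, passes → Match. {color=red, weight=20, size=3, count=9}: size = 3, weight = 20, fails the rule → No match. {color=yellow, weight=20, size=4, count=5}: size = 4, weight = 20, fails the rule → No match. {color=yellow, weight=20, size=8, count=9}: size = 8, weight = 20, fails the rule → No match. {color=yellow, weight=1, size=1, count=11}: size = 1, weight = 1, passes → Match.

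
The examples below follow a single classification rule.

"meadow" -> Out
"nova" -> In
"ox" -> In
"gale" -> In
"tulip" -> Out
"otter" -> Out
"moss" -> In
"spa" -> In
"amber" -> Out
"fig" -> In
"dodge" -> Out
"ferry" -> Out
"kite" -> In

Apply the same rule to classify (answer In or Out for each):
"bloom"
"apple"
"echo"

Out, Out, In

The distinguishing property — length ≤ 4 — holds for all the 'In' cases and none of the 'Out' cases.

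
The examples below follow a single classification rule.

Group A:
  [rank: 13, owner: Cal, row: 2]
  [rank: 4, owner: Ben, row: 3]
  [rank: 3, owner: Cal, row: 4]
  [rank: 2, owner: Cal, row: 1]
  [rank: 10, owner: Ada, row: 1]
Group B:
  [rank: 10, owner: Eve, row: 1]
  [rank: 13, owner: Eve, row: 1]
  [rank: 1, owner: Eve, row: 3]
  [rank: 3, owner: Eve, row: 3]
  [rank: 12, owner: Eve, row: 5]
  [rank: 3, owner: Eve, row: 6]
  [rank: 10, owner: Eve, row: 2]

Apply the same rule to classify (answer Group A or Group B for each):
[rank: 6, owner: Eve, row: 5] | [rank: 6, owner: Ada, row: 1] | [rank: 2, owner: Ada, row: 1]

Looking at the examples, the only property every 'Group A' case has and every 'Group B' case lacks is: owner is not Eve.
[rank: 6, owner: Eve, row: 5]: owner is Eve, does not pass → Group B.
[rank: 6, owner: Ada, row: 1]: owner is Ada, fits → Group A.
[rank: 2, owner: Ada, row: 1]: owner is Ada, fits → Group A.

Group B, Group A, Group A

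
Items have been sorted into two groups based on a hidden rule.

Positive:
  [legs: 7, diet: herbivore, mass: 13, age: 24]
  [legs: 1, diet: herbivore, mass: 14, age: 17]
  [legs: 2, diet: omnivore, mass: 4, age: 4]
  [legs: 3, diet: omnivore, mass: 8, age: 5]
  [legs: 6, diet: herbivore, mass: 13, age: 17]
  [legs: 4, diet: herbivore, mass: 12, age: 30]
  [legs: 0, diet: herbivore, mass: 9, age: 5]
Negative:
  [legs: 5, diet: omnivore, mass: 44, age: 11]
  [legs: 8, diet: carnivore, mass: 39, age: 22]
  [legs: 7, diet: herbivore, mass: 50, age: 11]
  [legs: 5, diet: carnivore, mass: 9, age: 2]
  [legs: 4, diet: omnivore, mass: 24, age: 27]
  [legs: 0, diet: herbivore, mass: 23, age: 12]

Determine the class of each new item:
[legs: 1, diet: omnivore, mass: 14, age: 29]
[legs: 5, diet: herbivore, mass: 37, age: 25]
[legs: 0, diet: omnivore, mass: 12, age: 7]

The common property of the 'Positive' items is: age ≥ 4 AND mass ≤ 14. No 'Negative' item has it.
[legs: 1, diet: omnivore, mass: 14, age: 29]: age = 29, mass = 14, qualifies → Positive.
[legs: 5, diet: herbivore, mass: 37, age: 25]: age = 25, mass = 37, does not fit → Negative.
[legs: 0, diet: omnivore, mass: 12, age: 7]: age = 7, mass = 12, qualifies → Positive.

Positive, Negative, Positive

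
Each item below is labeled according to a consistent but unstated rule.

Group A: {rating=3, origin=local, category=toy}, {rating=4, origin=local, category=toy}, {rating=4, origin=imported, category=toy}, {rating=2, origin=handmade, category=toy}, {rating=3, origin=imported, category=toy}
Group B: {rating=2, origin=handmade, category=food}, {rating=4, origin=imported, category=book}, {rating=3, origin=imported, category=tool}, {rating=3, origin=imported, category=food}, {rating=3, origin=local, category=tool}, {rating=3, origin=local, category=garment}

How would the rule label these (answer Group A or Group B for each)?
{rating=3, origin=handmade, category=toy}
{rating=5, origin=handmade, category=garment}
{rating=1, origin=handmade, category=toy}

Group A, Group B, Group A

The pattern is that an item is 'Group A' exactly when: category is toy.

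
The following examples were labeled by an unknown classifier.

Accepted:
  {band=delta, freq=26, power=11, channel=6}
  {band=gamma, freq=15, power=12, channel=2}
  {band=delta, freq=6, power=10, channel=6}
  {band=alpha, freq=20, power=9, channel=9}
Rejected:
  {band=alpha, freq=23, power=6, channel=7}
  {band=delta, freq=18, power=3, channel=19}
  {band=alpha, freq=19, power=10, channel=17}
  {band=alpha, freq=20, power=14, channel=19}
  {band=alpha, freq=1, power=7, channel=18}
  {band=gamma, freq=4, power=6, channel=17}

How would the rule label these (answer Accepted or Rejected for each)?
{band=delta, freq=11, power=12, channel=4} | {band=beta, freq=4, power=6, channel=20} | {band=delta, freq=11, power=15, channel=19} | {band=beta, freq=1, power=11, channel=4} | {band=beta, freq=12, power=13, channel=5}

Rule: power ≥ 7 AND channel ≤ 9. This holds for each 'Accepted' example and fails for each 'Rejected' one.
{band=delta, freq=11, power=12, channel=4} — power = 12, channel = 4, hence Accepted. {band=beta, freq=4, power=6, channel=20} — power = 6, channel = 20, hence Rejected. {band=delta, freq=11, power=15, channel=19} — power = 15, channel = 19, hence Rejected. {band=beta, freq=1, power=11, channel=4} — power = 11, channel = 4, hence Accepted. {band=beta, freq=12, power=13, channel=5} — power = 13, channel = 5, hence Accepted.

Accepted, Rejected, Rejected, Accepted, Accepted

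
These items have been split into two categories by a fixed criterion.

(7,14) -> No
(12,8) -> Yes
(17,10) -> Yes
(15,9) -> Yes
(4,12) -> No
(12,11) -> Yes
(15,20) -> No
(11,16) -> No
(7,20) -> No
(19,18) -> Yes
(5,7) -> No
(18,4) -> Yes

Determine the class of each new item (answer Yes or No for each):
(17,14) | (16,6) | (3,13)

Yes, Yes, No

Every 'Yes' example satisfies: first > second. None of the 'No' examples do.
(17,14): Yes (17 > 14).
(16,6): Yes (16 > 6).
(3,13): No (3 < 13).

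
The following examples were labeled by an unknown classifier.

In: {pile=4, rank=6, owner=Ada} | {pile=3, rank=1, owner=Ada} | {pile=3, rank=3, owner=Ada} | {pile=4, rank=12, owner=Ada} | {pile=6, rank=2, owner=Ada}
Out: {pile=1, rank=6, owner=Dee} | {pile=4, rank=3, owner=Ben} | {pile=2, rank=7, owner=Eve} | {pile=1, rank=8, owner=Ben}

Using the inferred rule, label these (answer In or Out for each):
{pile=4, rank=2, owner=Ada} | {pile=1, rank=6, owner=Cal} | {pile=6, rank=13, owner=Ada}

In, Out, In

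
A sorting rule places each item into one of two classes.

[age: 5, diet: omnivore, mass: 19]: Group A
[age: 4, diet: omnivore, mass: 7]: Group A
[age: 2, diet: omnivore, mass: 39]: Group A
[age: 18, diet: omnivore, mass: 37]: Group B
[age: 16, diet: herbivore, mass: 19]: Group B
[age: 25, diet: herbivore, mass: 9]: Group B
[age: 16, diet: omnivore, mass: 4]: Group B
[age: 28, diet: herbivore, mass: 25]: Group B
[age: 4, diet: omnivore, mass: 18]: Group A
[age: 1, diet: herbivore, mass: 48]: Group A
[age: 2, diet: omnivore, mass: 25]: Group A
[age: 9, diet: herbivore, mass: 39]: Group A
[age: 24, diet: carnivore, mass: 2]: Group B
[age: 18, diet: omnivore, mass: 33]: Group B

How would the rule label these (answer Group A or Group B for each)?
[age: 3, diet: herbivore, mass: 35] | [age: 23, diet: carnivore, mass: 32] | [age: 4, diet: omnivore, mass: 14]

Group A, Group B, Group A

One predicate separates the groups cleanly: age ≤ 9.
[age: 3, diet: herbivore, mass: 35]: Group A (age = 3). [age: 23, diet: carnivore, mass: 32]: Group B (age = 23). [age: 4, diet: omnivore, mass: 14]: Group A (age = 4).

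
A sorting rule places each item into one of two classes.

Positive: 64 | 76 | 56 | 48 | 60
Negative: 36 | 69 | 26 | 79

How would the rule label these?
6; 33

Negative, Negative

Every 'Positive' example satisfies: even AND at least 48. None of the 'Negative' examples do.
6 → 6 is even, 6 < 48 → Negative. 33 → 33 is odd, 33 < 48 → Negative.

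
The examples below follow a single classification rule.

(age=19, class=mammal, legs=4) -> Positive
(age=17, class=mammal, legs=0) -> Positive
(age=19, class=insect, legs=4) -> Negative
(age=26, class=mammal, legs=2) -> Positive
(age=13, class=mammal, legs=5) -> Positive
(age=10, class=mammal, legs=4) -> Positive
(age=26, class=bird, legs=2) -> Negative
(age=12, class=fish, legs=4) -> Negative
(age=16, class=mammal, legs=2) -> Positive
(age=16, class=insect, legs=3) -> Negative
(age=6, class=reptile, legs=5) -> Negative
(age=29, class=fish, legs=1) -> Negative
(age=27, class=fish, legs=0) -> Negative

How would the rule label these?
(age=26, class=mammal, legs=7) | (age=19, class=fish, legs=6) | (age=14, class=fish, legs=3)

Positive, Negative, Negative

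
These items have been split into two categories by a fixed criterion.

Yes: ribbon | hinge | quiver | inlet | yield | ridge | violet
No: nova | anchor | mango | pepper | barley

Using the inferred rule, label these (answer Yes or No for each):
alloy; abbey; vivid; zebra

No, No, Yes, No

The rule appears to be: contains 'i'.
alloy: no 'i', does not pass → No. abbey: no 'i', does not pass → No. vivid: has 'i', checks out → Yes. zebra: no 'i', does not pass → No.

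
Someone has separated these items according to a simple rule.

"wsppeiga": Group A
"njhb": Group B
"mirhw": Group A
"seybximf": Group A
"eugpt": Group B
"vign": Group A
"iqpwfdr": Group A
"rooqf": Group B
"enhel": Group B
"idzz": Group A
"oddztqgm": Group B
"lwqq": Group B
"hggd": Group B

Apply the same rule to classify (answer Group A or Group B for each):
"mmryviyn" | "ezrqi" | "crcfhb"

One predicate separates the groups cleanly: contains 'i'.
"mmryviyn" → has 'i' → Group A. "ezrqi" → has 'i' → Group A. "crcfhb" → no 'i' → Group B.

Group A, Group A, Group B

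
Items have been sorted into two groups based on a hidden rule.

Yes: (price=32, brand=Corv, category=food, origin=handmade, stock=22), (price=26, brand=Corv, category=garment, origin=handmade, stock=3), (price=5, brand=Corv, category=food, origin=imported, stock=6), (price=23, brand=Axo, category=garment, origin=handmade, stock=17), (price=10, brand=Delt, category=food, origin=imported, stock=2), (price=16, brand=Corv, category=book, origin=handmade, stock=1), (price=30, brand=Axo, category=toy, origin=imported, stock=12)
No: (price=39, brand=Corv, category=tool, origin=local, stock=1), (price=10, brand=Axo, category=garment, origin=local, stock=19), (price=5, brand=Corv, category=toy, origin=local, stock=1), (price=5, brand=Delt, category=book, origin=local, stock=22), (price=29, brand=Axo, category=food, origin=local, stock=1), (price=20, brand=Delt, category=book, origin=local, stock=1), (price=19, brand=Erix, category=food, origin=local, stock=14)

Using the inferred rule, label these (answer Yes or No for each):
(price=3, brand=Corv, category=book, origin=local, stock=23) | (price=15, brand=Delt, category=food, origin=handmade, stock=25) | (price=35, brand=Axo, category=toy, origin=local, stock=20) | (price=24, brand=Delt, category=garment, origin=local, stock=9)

Looking at the examples, the only property every 'Yes' case has and every 'No' case lacks is: origin is not local.

No, Yes, No, No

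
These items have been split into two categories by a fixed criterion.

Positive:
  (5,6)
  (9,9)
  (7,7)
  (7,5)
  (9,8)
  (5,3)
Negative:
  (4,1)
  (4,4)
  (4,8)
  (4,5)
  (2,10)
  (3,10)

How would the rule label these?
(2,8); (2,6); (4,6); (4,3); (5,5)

Every 'Positive' example satisfies: first ≥ 5. None of the 'Negative' examples do.

Negative, Negative, Negative, Negative, Positive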